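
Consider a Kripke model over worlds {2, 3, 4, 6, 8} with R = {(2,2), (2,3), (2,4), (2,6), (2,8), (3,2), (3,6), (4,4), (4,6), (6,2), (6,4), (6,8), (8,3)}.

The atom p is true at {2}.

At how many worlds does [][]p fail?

5

2: successors {2, 3, 4, 6, 8}; []p there: 2:F, 3:F, 4:F, 6:F, 8:F. ✗
3: successors {2, 6}; []p there: 2:F, 6:F. ✗
4: successors {4, 6}; []p there: 4:F, 6:F. ✗
6: successors {2, 4, 8}; []p there: 2:F, 4:F, 8:F. ✗
8: successors {3}; []p there: 3:F. ✗
Satisfying worlds: ∅.
So [][]p fails at the other 5 worlds.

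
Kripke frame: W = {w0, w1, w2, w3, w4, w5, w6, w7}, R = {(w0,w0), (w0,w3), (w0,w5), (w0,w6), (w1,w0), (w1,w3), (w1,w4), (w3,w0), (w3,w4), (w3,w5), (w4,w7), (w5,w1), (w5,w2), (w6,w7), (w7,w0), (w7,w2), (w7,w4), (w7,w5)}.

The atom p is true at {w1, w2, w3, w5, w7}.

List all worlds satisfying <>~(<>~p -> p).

w0: successors {w0, w3, w5, w6}; ~(<>~p -> p) there: w0:T, w3:F, w5:F, w6:F. ✓
w1: successors {w0, w3, w4}; ~(<>~p -> p) there: w0:T, w3:F, w4:F. ✓
w2: no successors, so <>~(<>~p -> p) fails. ✗
w3: successors {w0, w4, w5}; ~(<>~p -> p) there: w0:T, w4:F, w5:F. ✓
w4: successors {w7}; ~(<>~p -> p) there: w7:F. ✗
w5: successors {w1, w2}; ~(<>~p -> p) there: w1:F, w2:F. ✗
w6: successors {w7}; ~(<>~p -> p) there: w7:F. ✗
w7: successors {w0, w2, w4, w5}; ~(<>~p -> p) there: w0:T, w2:F, w4:F, w5:F. ✓

{w0, w1, w3, w7}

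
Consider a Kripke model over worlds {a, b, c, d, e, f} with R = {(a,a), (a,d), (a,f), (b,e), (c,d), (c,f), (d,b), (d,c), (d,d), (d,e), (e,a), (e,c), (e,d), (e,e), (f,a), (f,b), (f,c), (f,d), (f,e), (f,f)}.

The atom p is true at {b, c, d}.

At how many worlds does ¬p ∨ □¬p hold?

a: ¬p is T, □¬p is F. ✓
b: ¬p is F, □¬p is T. ✓
c: ¬p is F, □¬p is F. ✗
d: ¬p is F, □¬p is F. ✗
e: ¬p is T, □¬p is F. ✓
f: ¬p is T, □¬p is F. ✓
Satisfying worlds: {a, b, e, f}.

4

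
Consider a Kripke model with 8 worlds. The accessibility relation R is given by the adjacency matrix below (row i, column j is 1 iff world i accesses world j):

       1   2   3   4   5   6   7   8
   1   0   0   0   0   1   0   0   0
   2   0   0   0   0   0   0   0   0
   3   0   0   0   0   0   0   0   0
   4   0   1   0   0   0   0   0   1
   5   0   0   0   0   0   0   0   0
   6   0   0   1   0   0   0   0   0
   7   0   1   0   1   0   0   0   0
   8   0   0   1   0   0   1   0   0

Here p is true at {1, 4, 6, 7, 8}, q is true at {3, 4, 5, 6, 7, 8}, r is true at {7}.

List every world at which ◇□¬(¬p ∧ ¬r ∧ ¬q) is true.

{1, 4, 6, 7, 8}

1: successors {5}; □¬(¬p ∧ ¬r ∧ ¬q) there: 5:T. ✓
2: no successors, so ◇□¬(¬p ∧ ¬r ∧ ¬q) fails. ✗
3: no successors, so ◇□¬(¬p ∧ ¬r ∧ ¬q) fails. ✗
4: successors {2, 8}; □¬(¬p ∧ ¬r ∧ ¬q) there: 2:T, 8:T. ✓
5: no successors, so ◇□¬(¬p ∧ ¬r ∧ ¬q) fails. ✗
6: successors {3}; □¬(¬p ∧ ¬r ∧ ¬q) there: 3:T. ✓
7: successors {2, 4}; □¬(¬p ∧ ¬r ∧ ¬q) there: 2:T, 4:F. ✓
8: successors {3, 6}; □¬(¬p ∧ ¬r ∧ ¬q) there: 3:T, 6:T. ✓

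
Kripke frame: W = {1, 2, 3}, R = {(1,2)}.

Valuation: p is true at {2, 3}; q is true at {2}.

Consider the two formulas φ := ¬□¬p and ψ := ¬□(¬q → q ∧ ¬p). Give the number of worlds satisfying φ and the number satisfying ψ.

1 and 0

For ¬□¬p:
1: □¬p is F. ✓
2: □¬p is T. ✗
3: □¬p is T. ✗
— 1 world.
For ¬□(¬q → q ∧ ¬p):
1: □(¬q → q ∧ ¬p) is T. ✗
2: □(¬q → q ∧ ¬p) is T. ✗
3: □(¬q → q ∧ ¬p) is T. ✗
— 0 worlds.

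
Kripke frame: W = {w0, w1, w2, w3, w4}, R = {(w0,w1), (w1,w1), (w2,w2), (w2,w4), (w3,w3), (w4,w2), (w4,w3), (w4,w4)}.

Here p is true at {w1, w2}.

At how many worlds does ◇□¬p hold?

w0: successors {w1}; □¬p there: w1:F. ✗
w1: successors {w1}; □¬p there: w1:F. ✗
w2: successors {w2, w4}; □¬p there: w2:F, w4:F. ✗
w3: successors {w3}; □¬p there: w3:T. ✓
w4: successors {w2, w3, w4}; □¬p there: w2:F, w3:T, w4:F. ✓
Satisfying worlds: {w3, w4}.

2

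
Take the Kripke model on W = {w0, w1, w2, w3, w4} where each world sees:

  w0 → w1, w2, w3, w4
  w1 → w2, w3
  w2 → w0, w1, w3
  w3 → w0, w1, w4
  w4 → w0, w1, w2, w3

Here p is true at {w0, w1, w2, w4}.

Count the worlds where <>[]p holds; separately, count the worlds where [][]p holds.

For <>[]p:
w0: successors {w1, w2, w3, w4}; []p there: w1:F, w2:F, w3:T, w4:F. ✓
w1: successors {w2, w3}; []p there: w2:F, w3:T. ✓
w2: successors {w0, w1, w3}; []p there: w0:F, w1:F, w3:T. ✓
w3: successors {w0, w1, w4}; []p there: w0:F, w1:F, w4:F. ✗
w4: successors {w0, w1, w2, w3}; []p there: w0:F, w1:F, w2:F, w3:T. ✓
— 4 worlds.
For [][]p:
w0: successors {w1, w2, w3, w4}; []p there: w1:F, w2:F, w3:T, w4:F. ✗
w1: successors {w2, w3}; []p there: w2:F, w3:T. ✗
w2: successors {w0, w1, w3}; []p there: w0:F, w1:F, w3:T. ✗
w3: successors {w0, w1, w4}; []p there: w0:F, w1:F, w4:F. ✗
w4: successors {w0, w1, w2, w3}; []p there: w0:F, w1:F, w2:F, w3:T. ✗
— 0 worlds.

4 and 0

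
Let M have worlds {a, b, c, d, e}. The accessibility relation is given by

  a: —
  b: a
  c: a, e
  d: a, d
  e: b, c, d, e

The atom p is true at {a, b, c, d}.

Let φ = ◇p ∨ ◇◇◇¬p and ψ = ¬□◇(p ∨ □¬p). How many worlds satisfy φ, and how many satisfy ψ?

4 and 3

For ◇p ∨ ◇◇◇¬p:
a: ◇p is F, ◇◇◇¬p is F. ✗
b: ◇p is T, ◇◇◇¬p is F. ✓
c: ◇p is T, ◇◇◇¬p is T. ✓
d: ◇p is T, ◇◇◇¬p is F. ✓
e: ◇p is T, ◇◇◇¬p is T. ✓
— 4 worlds.
For ¬□◇(p ∨ □¬p):
a: □◇(p ∨ □¬p) is T. ✗
b: □◇(p ∨ □¬p) is F. ✓
c: □◇(p ∨ □¬p) is F. ✓
d: □◇(p ∨ □¬p) is F. ✓
e: □◇(p ∨ □¬p) is T. ✗
— 3 worlds.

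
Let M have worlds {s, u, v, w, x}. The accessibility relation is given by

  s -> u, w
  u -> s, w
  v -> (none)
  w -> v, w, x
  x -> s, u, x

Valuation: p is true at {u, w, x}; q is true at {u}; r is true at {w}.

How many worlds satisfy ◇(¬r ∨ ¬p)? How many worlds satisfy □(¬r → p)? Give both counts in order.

4 and 2

For ◇(¬r ∨ ¬p):
s: successors {u, w}; ¬r ∨ ¬p there: u:T, w:F. ✓
u: successors {s, w}; ¬r ∨ ¬p there: s:T, w:F. ✓
v: no successors, so ◇(¬r ∨ ¬p) fails. ✗
w: successors {v, w, x}; ¬r ∨ ¬p there: v:T, w:F, x:T. ✓
x: successors {s, u, x}; ¬r ∨ ¬p there: s:T, u:T, x:T. ✓
— 4 worlds.
For □(¬r → p):
s: successors {u, w}; ¬r → p there: u:T, w:T. ✓
u: successors {s, w}; ¬r → p there: s:F, w:T. ✗
v: no successors, so □(¬r → p) holds vacuously. ✓
w: successors {v, w, x}; ¬r → p there: v:F, w:T, x:T. ✗
x: successors {s, u, x}; ¬r → p there: s:F, u:T, x:T. ✗
— 2 worlds.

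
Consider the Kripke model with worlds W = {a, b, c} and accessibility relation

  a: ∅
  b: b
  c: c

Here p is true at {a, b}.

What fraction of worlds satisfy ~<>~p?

a: <>~p is F. ✓
b: <>~p is F. ✓
c: <>~p is T. ✗
That's 2 of 3 worlds, so 2/3.

2/3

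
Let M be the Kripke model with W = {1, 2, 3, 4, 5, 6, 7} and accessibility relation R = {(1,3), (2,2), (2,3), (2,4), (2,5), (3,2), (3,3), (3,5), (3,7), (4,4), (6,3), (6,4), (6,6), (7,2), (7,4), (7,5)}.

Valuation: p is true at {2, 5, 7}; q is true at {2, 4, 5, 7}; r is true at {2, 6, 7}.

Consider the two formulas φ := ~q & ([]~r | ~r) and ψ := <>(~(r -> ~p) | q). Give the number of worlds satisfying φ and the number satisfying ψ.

For ~q & ([]~r | ~r):
1: ~q is T, []~r | ~r is T. ✓
2: ~q is F, []~r | ~r is F. ✗
3: ~q is T, []~r | ~r is T. ✓
4: ~q is F, []~r | ~r is T. ✗
5: ~q is F, []~r | ~r is T. ✗
6: ~q is T, []~r | ~r is F. ✗
7: ~q is F, []~r | ~r is F. ✗
— 2 worlds.
For <>(~(r -> ~p) | q):
1: successors {3}; ~(r -> ~p) | q there: 3:F. ✗
2: successors {2, 3, 4, 5}; ~(r -> ~p) | q there: 2:T, 3:F, 4:T, 5:T. ✓
3: successors {2, 3, 5, 7}; ~(r -> ~p) | q there: 2:T, 3:F, 5:T, 7:T. ✓
4: successors {4}; ~(r -> ~p) | q there: 4:T. ✓
5: no successors, so <>(~(r -> ~p) | q) fails. ✗
6: successors {3, 4, 6}; ~(r -> ~p) | q there: 3:F, 4:T, 6:F. ✓
7: successors {2, 4, 5}; ~(r -> ~p) | q there: 2:T, 4:T, 5:T. ✓
— 5 worlds.

2 and 5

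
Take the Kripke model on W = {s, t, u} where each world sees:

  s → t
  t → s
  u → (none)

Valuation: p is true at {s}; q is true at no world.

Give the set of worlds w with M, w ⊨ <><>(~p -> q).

{s}

s: successors {t}; <>(~p -> q) there: t:T. ✓
t: successors {s}; <>(~p -> q) there: s:F. ✗
u: no successors, so <><>(~p -> q) fails. ✗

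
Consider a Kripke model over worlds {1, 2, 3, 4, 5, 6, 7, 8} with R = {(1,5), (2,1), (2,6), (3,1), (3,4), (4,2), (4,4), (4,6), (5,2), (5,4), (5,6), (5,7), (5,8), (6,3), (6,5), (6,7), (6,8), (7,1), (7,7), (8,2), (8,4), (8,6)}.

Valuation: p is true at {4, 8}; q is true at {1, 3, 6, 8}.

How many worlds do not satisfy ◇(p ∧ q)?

1: successors {5}; p ∧ q there: 5:F. ✗
2: successors {1, 6}; p ∧ q there: 1:F, 6:F. ✗
3: successors {1, 4}; p ∧ q there: 1:F, 4:F. ✗
4: successors {2, 4, 6}; p ∧ q there: 2:F, 4:F, 6:F. ✗
5: successors {2, 4, 6, 7, 8}; p ∧ q there: 2:F, 4:F, 6:F, 7:F, 8:T. ✓
6: successors {3, 5, 7, 8}; p ∧ q there: 3:F, 5:F, 7:F, 8:T. ✓
7: successors {1, 7}; p ∧ q there: 1:F, 7:F. ✗
8: successors {2, 4, 6}; p ∧ q there: 2:F, 4:F, 6:F. ✗
Satisfying worlds: {5, 6}.
So ◇(p ∧ q) fails at the other 6 worlds.

6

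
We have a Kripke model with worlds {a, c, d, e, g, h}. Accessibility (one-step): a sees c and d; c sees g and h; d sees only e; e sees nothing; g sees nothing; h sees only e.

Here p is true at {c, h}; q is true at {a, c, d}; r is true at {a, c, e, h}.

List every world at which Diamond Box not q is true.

{a, c, d, h}

a: successors {c, d}; Box not q there: c:T, d:T. ✓
c: successors {g, h}; Box not q there: g:T, h:T. ✓
d: successors {e}; Box not q there: e:T. ✓
e: no successors, so Diamond Box not q fails. ✗
g: no successors, so Diamond Box not q fails. ✗
h: successors {e}; Box not q there: e:T. ✓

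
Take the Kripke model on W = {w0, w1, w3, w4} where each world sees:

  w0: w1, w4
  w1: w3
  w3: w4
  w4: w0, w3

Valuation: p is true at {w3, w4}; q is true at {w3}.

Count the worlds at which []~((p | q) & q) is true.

2

w0: successors {w1, w4}; ~((p | q) & q) there: w1:T, w4:T. ✓
w1: successors {w3}; ~((p | q) & q) there: w3:F. ✗
w3: successors {w4}; ~((p | q) & q) there: w4:T. ✓
w4: successors {w0, w3}; ~((p | q) & q) there: w0:T, w3:F. ✗
Satisfying worlds: {w0, w3}.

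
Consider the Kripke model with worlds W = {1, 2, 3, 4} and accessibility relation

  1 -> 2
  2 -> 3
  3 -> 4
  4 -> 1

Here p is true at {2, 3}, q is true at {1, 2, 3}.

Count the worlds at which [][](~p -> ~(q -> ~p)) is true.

1: successors {2}; [](~p -> ~(q -> ~p)) there: 2:T. ✓
2: successors {3}; [](~p -> ~(q -> ~p)) there: 3:F. ✗
3: successors {4}; [](~p -> ~(q -> ~p)) there: 4:F. ✗
4: successors {1}; [](~p -> ~(q -> ~p)) there: 1:T. ✓
Satisfying worlds: {1, 4}.

2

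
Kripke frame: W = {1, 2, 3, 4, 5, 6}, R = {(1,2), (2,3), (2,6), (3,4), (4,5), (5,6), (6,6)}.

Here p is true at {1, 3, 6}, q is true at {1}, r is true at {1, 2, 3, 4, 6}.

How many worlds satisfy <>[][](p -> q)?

1

1: successors {2}; [][](p -> q) there: 2:F. ✗
2: successors {3, 6}; [][](p -> q) there: 3:T, 6:F. ✓
3: successors {4}; [][](p -> q) there: 4:F. ✗
4: successors {5}; [][](p -> q) there: 5:F. ✗
5: successors {6}; [][](p -> q) there: 6:F. ✗
6: successors {6}; [][](p -> q) there: 6:F. ✗
Satisfying worlds: {2}.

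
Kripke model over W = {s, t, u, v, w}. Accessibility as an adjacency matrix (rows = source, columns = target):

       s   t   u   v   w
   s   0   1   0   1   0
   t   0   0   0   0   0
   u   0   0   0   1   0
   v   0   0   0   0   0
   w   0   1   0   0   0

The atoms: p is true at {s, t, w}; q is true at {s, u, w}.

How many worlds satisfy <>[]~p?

s: successors {t, v}; []~p there: t:T, v:T. ✓
t: no successors, so <>[]~p fails. ✗
u: successors {v}; []~p there: v:T. ✓
v: no successors, so <>[]~p fails. ✗
w: successors {t}; []~p there: t:T. ✓
Satisfying worlds: {s, u, w}.

3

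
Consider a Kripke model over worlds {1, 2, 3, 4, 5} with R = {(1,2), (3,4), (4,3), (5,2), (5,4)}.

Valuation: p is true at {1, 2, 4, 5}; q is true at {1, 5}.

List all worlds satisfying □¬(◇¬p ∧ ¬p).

1: successors {2}; ¬(◇¬p ∧ ¬p) there: 2:T. ✓
2: no successors, so □¬(◇¬p ∧ ¬p) holds vacuously. ✓
3: successors {4}; ¬(◇¬p ∧ ¬p) there: 4:T. ✓
4: successors {3}; ¬(◇¬p ∧ ¬p) there: 3:T. ✓
5: successors {2, 4}; ¬(◇¬p ∧ ¬p) there: 2:T, 4:T. ✓

{1, 2, 3, 4, 5}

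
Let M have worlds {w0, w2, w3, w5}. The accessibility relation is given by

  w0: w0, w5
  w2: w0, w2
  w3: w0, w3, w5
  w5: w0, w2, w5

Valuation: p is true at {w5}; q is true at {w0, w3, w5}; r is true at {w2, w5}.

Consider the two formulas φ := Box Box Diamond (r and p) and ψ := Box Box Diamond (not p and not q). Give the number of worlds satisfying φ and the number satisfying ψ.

For Box Box Diamond (r and p):
w0: successors {w0, w5}; Box Diamond (r and p) there: w0:T, w5:F. ✗
w2: successors {w0, w2}; Box Diamond (r and p) there: w0:T, w2:F. ✗
w3: successors {w0, w3, w5}; Box Diamond (r and p) there: w0:T, w3:T, w5:F. ✗
w5: successors {w0, w2, w5}; Box Diamond (r and p) there: w0:T, w2:F, w5:F. ✗
— 0 worlds.
For Box Box Diamond (not p and not q):
w0: successors {w0, w5}; Box Diamond (not p and not q) there: w0:F, w5:F. ✗
w2: successors {w0, w2}; Box Diamond (not p and not q) there: w0:F, w2:F. ✗
w3: successors {w0, w3, w5}; Box Diamond (not p and not q) there: w0:F, w3:F, w5:F. ✗
w5: successors {w0, w2, w5}; Box Diamond (not p and not q) there: w0:F, w2:F, w5:F. ✗
— 0 worlds.

0 and 0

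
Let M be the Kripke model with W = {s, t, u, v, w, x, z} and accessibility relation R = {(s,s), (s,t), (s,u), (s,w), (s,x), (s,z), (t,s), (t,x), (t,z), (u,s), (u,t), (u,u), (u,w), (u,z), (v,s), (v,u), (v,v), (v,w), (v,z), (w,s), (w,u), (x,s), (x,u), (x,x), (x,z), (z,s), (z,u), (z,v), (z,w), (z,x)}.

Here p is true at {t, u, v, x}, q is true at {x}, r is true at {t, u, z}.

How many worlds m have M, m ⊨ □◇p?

7

s: successors {s, t, u, w, x, z}; ◇p there: s:T, t:T, u:T, w:T, x:T, z:T. ✓
t: successors {s, x, z}; ◇p there: s:T, x:T, z:T. ✓
u: successors {s, t, u, w, z}; ◇p there: s:T, t:T, u:T, w:T, z:T. ✓
v: successors {s, u, v, w, z}; ◇p there: s:T, u:T, v:T, w:T, z:T. ✓
w: successors {s, u}; ◇p there: s:T, u:T. ✓
x: successors {s, u, x, z}; ◇p there: s:T, u:T, x:T, z:T. ✓
z: successors {s, u, v, w, x}; ◇p there: s:T, u:T, v:T, w:T, x:T. ✓
Satisfying worlds: {s, t, u, v, w, x, z}.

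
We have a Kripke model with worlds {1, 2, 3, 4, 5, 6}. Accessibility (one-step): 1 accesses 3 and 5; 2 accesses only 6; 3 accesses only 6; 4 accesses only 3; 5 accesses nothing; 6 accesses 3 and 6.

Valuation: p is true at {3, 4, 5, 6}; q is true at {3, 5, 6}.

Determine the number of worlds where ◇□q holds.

5

1: successors {3, 5}; □q there: 3:T, 5:T. ✓
2: successors {6}; □q there: 6:T. ✓
3: successors {6}; □q there: 6:T. ✓
4: successors {3}; □q there: 3:T. ✓
5: no successors, so ◇□q fails. ✗
6: successors {3, 6}; □q there: 3:T, 6:T. ✓
Satisfying worlds: {1, 2, 3, 4, 6}.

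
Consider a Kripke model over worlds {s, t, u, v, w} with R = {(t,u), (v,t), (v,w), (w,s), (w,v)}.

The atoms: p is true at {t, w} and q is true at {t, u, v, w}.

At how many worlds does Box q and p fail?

4

s: Box q is T, p is F. ✗
t: Box q is T, p is T. ✓
u: Box q is T, p is F. ✗
v: Box q is T, p is F. ✗
w: Box q is F, p is T. ✗
Satisfying worlds: {t}.
So Box q and p fails at the other 4 worlds.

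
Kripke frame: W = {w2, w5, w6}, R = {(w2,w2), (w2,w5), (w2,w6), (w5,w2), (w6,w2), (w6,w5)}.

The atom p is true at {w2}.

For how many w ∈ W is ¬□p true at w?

2

w2: □p is F. ✓
w5: □p is T. ✗
w6: □p is F. ✓
Satisfying worlds: {w2, w6}.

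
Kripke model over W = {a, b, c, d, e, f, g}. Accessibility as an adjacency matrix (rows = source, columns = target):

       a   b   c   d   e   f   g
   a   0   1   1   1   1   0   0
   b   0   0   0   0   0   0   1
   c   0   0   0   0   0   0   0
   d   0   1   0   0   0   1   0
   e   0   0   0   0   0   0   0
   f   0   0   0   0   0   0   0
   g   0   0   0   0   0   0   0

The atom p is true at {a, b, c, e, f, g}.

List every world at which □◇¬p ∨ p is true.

a: □◇¬p is F, p is T. ✓
b: □◇¬p is F, p is T. ✓
c: □◇¬p is T, p is T. ✓
d: □◇¬p is F, p is F. ✗
e: □◇¬p is T, p is T. ✓
f: □◇¬p is T, p is T. ✓
g: □◇¬p is T, p is T. ✓

{a, b, c, e, f, g}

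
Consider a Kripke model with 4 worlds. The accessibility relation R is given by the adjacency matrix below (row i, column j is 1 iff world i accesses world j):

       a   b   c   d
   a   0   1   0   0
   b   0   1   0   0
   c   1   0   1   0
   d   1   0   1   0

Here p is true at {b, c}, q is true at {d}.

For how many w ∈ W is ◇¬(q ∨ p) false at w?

2

a: successors {b}; ¬(q ∨ p) there: b:F. ✗
b: successors {b}; ¬(q ∨ p) there: b:F. ✗
c: successors {a, c}; ¬(q ∨ p) there: a:T, c:F. ✓
d: successors {a, c}; ¬(q ∨ p) there: a:T, c:F. ✓
Satisfying worlds: {c, d}.
So ◇¬(q ∨ p) fails at the other 2 worlds.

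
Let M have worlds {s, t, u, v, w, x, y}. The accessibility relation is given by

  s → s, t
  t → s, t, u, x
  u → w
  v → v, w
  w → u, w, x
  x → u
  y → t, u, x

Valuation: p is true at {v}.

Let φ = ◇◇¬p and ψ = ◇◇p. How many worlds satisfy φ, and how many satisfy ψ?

7 and 1

For ◇◇¬p:
s: successors {s, t}; ◇¬p there: s:T, t:T. ✓
t: successors {s, t, u, x}; ◇¬p there: s:T, t:T, u:T, x:T. ✓
u: successors {w}; ◇¬p there: w:T. ✓
v: successors {v, w}; ◇¬p there: v:T, w:T. ✓
w: successors {u, w, x}; ◇¬p there: u:T, w:T, x:T. ✓
x: successors {u}; ◇¬p there: u:T. ✓
y: successors {t, u, x}; ◇¬p there: t:T, u:T, x:T. ✓
— 7 worlds.
For ◇◇p:
s: successors {s, t}; ◇p there: s:F, t:F. ✗
t: successors {s, t, u, x}; ◇p there: s:F, t:F, u:F, x:F. ✗
u: successors {w}; ◇p there: w:F. ✗
v: successors {v, w}; ◇p there: v:T, w:F. ✓
w: successors {u, w, x}; ◇p there: u:F, w:F, x:F. ✗
x: successors {u}; ◇p there: u:F. ✗
y: successors {t, u, x}; ◇p there: t:F, u:F, x:F. ✗
— 1 world.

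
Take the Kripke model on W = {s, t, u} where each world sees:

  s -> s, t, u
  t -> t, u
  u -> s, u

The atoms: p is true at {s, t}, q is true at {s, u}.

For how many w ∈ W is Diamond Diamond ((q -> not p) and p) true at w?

s: successors {s, t, u}; Diamond ((q -> not p) and p) there: s:T, t:T, u:F. ✓
t: successors {t, u}; Diamond ((q -> not p) and p) there: t:T, u:F. ✓
u: successors {s, u}; Diamond ((q -> not p) and p) there: s:T, u:F. ✓
Satisfying worlds: {s, t, u}.

3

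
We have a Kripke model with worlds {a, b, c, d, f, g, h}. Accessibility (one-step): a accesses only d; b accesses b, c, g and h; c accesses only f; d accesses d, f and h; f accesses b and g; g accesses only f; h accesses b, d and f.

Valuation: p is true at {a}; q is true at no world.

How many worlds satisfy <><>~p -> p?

1

a: <><>~p is T, p is T. ✓
b: <><>~p is T, p is F. ✗
c: <><>~p is T, p is F. ✗
d: <><>~p is T, p is F. ✗
f: <><>~p is T, p is F. ✗
g: <><>~p is T, p is F. ✗
h: <><>~p is T, p is F. ✗
Satisfying worlds: {a}.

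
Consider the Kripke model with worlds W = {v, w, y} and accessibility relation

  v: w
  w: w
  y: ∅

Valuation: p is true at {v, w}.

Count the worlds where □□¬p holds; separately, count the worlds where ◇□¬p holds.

For □□¬p:
v: successors {w}; □¬p there: w:F. ✗
w: successors {w}; □¬p there: w:F. ✗
y: no successors, so □□¬p holds vacuously. ✓
— 1 world.
For ◇□¬p:
v: successors {w}; □¬p there: w:F. ✗
w: successors {w}; □¬p there: w:F. ✗
y: no successors, so ◇□¬p fails. ✗
— 0 worlds.

1 and 0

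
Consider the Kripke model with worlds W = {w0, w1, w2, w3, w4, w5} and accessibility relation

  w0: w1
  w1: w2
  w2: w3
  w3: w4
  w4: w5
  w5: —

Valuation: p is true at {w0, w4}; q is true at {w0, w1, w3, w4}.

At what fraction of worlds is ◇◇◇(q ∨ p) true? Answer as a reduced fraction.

w0: successors {w1}; ◇◇(q ∨ p) there: w1:T. ✓
w1: successors {w2}; ◇◇(q ∨ p) there: w2:T. ✓
w2: successors {w3}; ◇◇(q ∨ p) there: w3:F. ✗
w3: successors {w4}; ◇◇(q ∨ p) there: w4:F. ✗
w4: successors {w5}; ◇◇(q ∨ p) there: w5:F. ✗
w5: no successors, so ◇◇◇(q ∨ p) fails. ✗
That's 2 of 6 worlds, so 2/6 = 1/3.

1/3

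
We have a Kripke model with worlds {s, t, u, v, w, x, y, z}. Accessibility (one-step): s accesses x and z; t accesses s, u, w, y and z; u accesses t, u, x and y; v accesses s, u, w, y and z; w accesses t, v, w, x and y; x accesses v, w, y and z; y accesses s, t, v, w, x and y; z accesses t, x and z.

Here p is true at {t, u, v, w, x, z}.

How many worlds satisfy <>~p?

6

s: successors {x, z}; ~p there: x:F, z:F. ✗
t: successors {s, u, w, y, z}; ~p there: s:T, u:F, w:F, y:T, z:F. ✓
u: successors {t, u, x, y}; ~p there: t:F, u:F, x:F, y:T. ✓
v: successors {s, u, w, y, z}; ~p there: s:T, u:F, w:F, y:T, z:F. ✓
w: successors {t, v, w, x, y}; ~p there: t:F, v:F, w:F, x:F, y:T. ✓
x: successors {v, w, y, z}; ~p there: v:F, w:F, y:T, z:F. ✓
y: successors {s, t, v, w, x, y}; ~p there: s:T, t:F, v:F, w:F, x:F, y:T. ✓
z: successors {t, x, z}; ~p there: t:F, x:F, z:F. ✗
Satisfying worlds: {t, u, v, w, x, y}.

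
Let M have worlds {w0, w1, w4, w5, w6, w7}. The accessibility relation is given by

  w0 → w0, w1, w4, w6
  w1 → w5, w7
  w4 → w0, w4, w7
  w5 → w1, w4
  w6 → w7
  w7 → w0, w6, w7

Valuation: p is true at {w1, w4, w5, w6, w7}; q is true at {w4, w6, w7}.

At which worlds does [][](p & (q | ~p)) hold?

w0: successors {w0, w1, w4, w6}; [](p & (q | ~p)) there: w0:F, w1:F, w4:F, w6:T. ✗
w1: successors {w5, w7}; [](p & (q | ~p)) there: w5:F, w7:F. ✗
w4: successors {w0, w4, w7}; [](p & (q | ~p)) there: w0:F, w4:F, w7:F. ✗
w5: successors {w1, w4}; [](p & (q | ~p)) there: w1:F, w4:F. ✗
w6: successors {w7}; [](p & (q | ~p)) there: w7:F. ✗
w7: successors {w0, w6, w7}; [](p & (q | ~p)) there: w0:F, w6:T, w7:F. ✗

∅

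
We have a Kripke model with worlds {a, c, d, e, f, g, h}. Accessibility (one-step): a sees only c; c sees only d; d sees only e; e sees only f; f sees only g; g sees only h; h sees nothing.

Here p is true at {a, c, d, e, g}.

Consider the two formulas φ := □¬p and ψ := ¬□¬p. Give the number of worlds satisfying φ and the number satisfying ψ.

3 and 4

For □¬p:
a: successors {c}; ¬p there: c:F. ✗
c: successors {d}; ¬p there: d:F. ✗
d: successors {e}; ¬p there: e:F. ✗
e: successors {f}; ¬p there: f:T. ✓
f: successors {g}; ¬p there: g:F. ✗
g: successors {h}; ¬p there: h:T. ✓
h: no successors, so □¬p holds vacuously. ✓
— 3 worlds.
For ¬□¬p:
a: □¬p is F. ✓
c: □¬p is F. ✓
d: □¬p is F. ✓
e: □¬p is T. ✗
f: □¬p is F. ✓
g: □¬p is T. ✗
h: □¬p is T. ✗
— 4 worlds.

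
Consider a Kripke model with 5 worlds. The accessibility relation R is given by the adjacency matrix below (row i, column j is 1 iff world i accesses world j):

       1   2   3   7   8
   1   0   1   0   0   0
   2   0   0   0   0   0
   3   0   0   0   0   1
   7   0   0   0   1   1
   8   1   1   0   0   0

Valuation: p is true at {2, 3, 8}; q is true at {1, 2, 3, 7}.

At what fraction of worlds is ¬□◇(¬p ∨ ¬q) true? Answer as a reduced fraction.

1: □◇(¬p ∨ ¬q) is F. ✓
2: □◇(¬p ∨ ¬q) is T. ✗
3: □◇(¬p ∨ ¬q) is T. ✗
7: □◇(¬p ∨ ¬q) is T. ✗
8: □◇(¬p ∨ ¬q) is F. ✓
That's 2 of 5 worlds, so 2/5.

2/5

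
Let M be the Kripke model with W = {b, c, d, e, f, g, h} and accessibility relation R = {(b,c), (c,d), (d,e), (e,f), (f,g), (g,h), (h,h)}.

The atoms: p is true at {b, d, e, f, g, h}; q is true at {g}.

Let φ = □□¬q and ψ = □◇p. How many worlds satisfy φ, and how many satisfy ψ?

For □□¬q:
b: successors {c}; □¬q there: c:T. ✓
c: successors {d}; □¬q there: d:T. ✓
d: successors {e}; □¬q there: e:T. ✓
e: successors {f}; □¬q there: f:F. ✗
f: successors {g}; □¬q there: g:T. ✓
g: successors {h}; □¬q there: h:T. ✓
h: successors {h}; □¬q there: h:T. ✓
— 6 worlds.
For □◇p:
b: successors {c}; ◇p there: c:T. ✓
c: successors {d}; ◇p there: d:T. ✓
d: successors {e}; ◇p there: e:T. ✓
e: successors {f}; ◇p there: f:T. ✓
f: successors {g}; ◇p there: g:T. ✓
g: successors {h}; ◇p there: h:T. ✓
h: successors {h}; ◇p there: h:T. ✓
— 7 worlds.

6 and 7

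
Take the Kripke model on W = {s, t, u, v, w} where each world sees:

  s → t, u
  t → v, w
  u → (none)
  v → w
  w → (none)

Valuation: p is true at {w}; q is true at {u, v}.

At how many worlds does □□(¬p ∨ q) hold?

3

s: successors {t, u}; □(¬p ∨ q) there: t:F, u:T. ✗
t: successors {v, w}; □(¬p ∨ q) there: v:F, w:T. ✗
u: no successors, so □□(¬p ∨ q) holds vacuously. ✓
v: successors {w}; □(¬p ∨ q) there: w:T. ✓
w: no successors, so □□(¬p ∨ q) holds vacuously. ✓
Satisfying worlds: {u, v, w}.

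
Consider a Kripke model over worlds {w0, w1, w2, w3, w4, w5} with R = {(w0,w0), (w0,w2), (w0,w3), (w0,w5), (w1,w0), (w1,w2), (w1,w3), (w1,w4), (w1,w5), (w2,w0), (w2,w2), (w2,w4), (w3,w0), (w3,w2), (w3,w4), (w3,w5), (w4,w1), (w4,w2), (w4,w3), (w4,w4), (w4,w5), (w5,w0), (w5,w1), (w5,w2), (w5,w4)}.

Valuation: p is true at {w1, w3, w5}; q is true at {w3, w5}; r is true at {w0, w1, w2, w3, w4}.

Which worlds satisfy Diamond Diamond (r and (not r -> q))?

{w0, w1, w2, w3, w4, w5}

w0: successors {w0, w2, w3, w5}; Diamond (r and (not r -> q)) there: w0:T, w2:T, w3:T, w5:T. ✓
w1: successors {w0, w2, w3, w4, w5}; Diamond (r and (not r -> q)) there: w0:T, w2:T, w3:T, w4:T, w5:T. ✓
w2: successors {w0, w2, w4}; Diamond (r and (not r -> q)) there: w0:T, w2:T, w4:T. ✓
w3: successors {w0, w2, w4, w5}; Diamond (r and (not r -> q)) there: w0:T, w2:T, w4:T, w5:T. ✓
w4: successors {w1, w2, w3, w4, w5}; Diamond (r and (not r -> q)) there: w1:T, w2:T, w3:T, w4:T, w5:T. ✓
w5: successors {w0, w1, w2, w4}; Diamond (r and (not r -> q)) there: w0:T, w1:T, w2:T, w4:T. ✓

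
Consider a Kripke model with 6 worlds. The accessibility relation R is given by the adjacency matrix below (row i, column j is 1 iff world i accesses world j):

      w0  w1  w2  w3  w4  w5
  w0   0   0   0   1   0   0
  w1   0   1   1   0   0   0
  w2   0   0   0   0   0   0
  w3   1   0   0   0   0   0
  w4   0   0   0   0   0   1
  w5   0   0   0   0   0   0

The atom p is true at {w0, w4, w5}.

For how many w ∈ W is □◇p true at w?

w0: successors {w3}; ◇p there: w3:T. ✓
w1: successors {w1, w2}; ◇p there: w1:F, w2:F. ✗
w2: no successors, so □◇p holds vacuously. ✓
w3: successors {w0}; ◇p there: w0:F. ✗
w4: successors {w5}; ◇p there: w5:F. ✗
w5: no successors, so □◇p holds vacuously. ✓
Satisfying worlds: {w0, w2, w5}.

3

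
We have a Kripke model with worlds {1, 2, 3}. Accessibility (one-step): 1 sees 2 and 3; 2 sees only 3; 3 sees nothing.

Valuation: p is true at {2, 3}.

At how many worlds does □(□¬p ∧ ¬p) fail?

1: successors {2, 3}; □¬p ∧ ¬p there: 2:F, 3:F. ✗
2: successors {3}; □¬p ∧ ¬p there: 3:F. ✗
3: no successors, so □(□¬p ∧ ¬p) holds vacuously. ✓
Satisfying worlds: {3}.
So □(□¬p ∧ ¬p) fails at the other 2 worlds.

2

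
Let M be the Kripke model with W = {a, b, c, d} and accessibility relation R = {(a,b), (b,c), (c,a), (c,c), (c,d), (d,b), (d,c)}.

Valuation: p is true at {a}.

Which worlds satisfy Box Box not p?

{a}

a: successors {b}; Box not p there: b:T. ✓
b: successors {c}; Box not p there: c:F. ✗
c: successors {a, c, d}; Box not p there: a:T, c:F, d:T. ✗
d: successors {b, c}; Box not p there: b:T, c:F. ✗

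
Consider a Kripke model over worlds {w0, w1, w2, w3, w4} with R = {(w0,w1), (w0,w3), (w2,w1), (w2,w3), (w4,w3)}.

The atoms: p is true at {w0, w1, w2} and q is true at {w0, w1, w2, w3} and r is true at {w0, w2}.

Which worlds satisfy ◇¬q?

w0: successors {w1, w3}; ¬q there: w1:F, w3:F. ✗
w1: no successors, so ◇¬q fails. ✗
w2: successors {w1, w3}; ¬q there: w1:F, w3:F. ✗
w3: no successors, so ◇¬q fails. ✗
w4: successors {w3}; ¬q there: w3:F. ✗

∅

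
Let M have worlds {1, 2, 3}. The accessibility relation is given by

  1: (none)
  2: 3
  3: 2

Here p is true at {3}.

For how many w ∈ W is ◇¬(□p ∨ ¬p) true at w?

1

1: no successors, so ◇¬(□p ∨ ¬p) fails. ✗
2: successors {3}; ¬(□p ∨ ¬p) there: 3:T. ✓
3: successors {2}; ¬(□p ∨ ¬p) there: 2:F. ✗
Satisfying worlds: {2}.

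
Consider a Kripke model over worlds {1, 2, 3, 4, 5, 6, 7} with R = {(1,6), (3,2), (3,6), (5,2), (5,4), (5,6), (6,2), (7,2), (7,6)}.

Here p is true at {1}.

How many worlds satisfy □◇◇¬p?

1: successors {6}; ◇◇¬p there: 6:F. ✗
2: no successors, so □◇◇¬p holds vacuously. ✓
3: successors {2, 6}; ◇◇¬p there: 2:F, 6:F. ✗
4: no successors, so □◇◇¬p holds vacuously. ✓
5: successors {2, 4, 6}; ◇◇¬p there: 2:F, 4:F, 6:F. ✗
6: successors {2}; ◇◇¬p there: 2:F. ✗
7: successors {2, 6}; ◇◇¬p there: 2:F, 6:F. ✗
Satisfying worlds: {2, 4}.

2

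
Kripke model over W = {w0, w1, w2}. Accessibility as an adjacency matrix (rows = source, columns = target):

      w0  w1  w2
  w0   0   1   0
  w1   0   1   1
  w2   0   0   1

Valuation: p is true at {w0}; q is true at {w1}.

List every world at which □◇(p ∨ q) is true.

w0: successors {w1}; ◇(p ∨ q) there: w1:T. ✓
w1: successors {w1, w2}; ◇(p ∨ q) there: w1:T, w2:F. ✗
w2: successors {w2}; ◇(p ∨ q) there: w2:F. ✗

{w0}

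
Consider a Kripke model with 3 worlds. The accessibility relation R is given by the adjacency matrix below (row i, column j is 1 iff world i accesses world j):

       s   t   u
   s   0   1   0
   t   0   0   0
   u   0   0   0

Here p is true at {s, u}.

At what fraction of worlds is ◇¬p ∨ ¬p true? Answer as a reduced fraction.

s: ◇¬p is T, ¬p is F. ✓
t: ◇¬p is F, ¬p is T. ✓
u: ◇¬p is F, ¬p is F. ✗
That's 2 of 3 worlds, so 2/3.

2/3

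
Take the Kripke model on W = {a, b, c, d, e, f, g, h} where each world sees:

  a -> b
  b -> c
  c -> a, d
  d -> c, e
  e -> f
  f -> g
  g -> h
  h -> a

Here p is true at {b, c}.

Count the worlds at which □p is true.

2

a: successors {b}; p there: b:T. ✓
b: successors {c}; p there: c:T. ✓
c: successors {a, d}; p there: a:F, d:F. ✗
d: successors {c, e}; p there: c:T, e:F. ✗
e: successors {f}; p there: f:F. ✗
f: successors {g}; p there: g:F. ✗
g: successors {h}; p there: h:F. ✗
h: successors {a}; p there: a:F. ✗
Satisfying worlds: {a, b}.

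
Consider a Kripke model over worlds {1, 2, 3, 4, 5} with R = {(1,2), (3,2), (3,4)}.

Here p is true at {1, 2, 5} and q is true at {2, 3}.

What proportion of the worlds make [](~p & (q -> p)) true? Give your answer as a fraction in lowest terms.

1: successors {2}; ~p & (q -> p) there: 2:F. ✗
2: no successors, so [](~p & (q -> p)) holds vacuously. ✓
3: successors {2, 4}; ~p & (q -> p) there: 2:F, 4:T. ✗
4: no successors, so [](~p & (q -> p)) holds vacuously. ✓
5: no successors, so [](~p & (q -> p)) holds vacuously. ✓
That's 3 of 5 worlds, so 3/5.

3/5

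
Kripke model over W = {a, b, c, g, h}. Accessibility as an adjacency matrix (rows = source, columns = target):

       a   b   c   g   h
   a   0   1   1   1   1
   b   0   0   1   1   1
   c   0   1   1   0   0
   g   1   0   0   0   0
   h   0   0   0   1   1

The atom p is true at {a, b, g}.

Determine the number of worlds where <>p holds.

a: successors {b, c, g, h}; p there: b:T, c:F, g:T, h:F. ✓
b: successors {c, g, h}; p there: c:F, g:T, h:F. ✓
c: successors {b, c}; p there: b:T, c:F. ✓
g: successors {a}; p there: a:T. ✓
h: successors {g, h}; p there: g:T, h:F. ✓
Satisfying worlds: {a, b, c, g, h}.

5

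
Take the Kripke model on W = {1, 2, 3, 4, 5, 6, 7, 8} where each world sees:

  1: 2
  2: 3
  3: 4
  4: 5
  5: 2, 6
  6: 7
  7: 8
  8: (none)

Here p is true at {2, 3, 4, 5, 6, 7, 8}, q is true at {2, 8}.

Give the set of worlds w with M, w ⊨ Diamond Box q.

1: successors {2}; Box q there: 2:F. ✗
2: successors {3}; Box q there: 3:F. ✗
3: successors {4}; Box q there: 4:F. ✗
4: successors {5}; Box q there: 5:F. ✗
5: successors {2, 6}; Box q there: 2:F, 6:F. ✗
6: successors {7}; Box q there: 7:T. ✓
7: successors {8}; Box q there: 8:T. ✓
8: no successors, so Diamond Box q fails. ✗

{6, 7}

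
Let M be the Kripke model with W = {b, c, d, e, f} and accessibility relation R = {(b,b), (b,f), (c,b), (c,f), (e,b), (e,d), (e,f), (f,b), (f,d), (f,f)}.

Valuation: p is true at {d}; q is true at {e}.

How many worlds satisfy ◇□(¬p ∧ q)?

2

b: successors {b, f}; □(¬p ∧ q) there: b:F, f:F. ✗
c: successors {b, f}; □(¬p ∧ q) there: b:F, f:F. ✗
d: no successors, so ◇□(¬p ∧ q) fails. ✗
e: successors {b, d, f}; □(¬p ∧ q) there: b:F, d:T, f:F. ✓
f: successors {b, d, f}; □(¬p ∧ q) there: b:F, d:T, f:F. ✓
Satisfying worlds: {e, f}.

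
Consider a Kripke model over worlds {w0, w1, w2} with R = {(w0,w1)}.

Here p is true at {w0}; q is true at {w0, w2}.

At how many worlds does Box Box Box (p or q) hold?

3

w0: successors {w1}; Box Box (p or q) there: w1:T. ✓
w1: no successors, so Box Box Box (p or q) holds vacuously. ✓
w2: no successors, so Box Box Box (p or q) holds vacuously. ✓
Satisfying worlds: {w0, w1, w2}.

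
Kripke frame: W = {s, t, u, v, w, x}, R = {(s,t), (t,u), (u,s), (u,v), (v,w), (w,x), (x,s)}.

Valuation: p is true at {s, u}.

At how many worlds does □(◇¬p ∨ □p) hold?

s: successors {t}; ◇¬p ∨ □p there: t:T. ✓
t: successors {u}; ◇¬p ∨ □p there: u:T. ✓
u: successors {s, v}; ◇¬p ∨ □p there: s:T, v:T. ✓
v: successors {w}; ◇¬p ∨ □p there: w:T. ✓
w: successors {x}; ◇¬p ∨ □p there: x:T. ✓
x: successors {s}; ◇¬p ∨ □p there: s:T. ✓
Satisfying worlds: {s, t, u, v, w, x}.

6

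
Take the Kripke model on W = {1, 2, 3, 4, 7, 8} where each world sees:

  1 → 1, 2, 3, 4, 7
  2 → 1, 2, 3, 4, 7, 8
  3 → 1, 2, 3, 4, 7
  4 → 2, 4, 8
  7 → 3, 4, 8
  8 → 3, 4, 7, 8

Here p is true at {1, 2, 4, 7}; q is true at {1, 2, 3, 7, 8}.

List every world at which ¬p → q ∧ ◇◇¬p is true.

{1, 2, 3, 4, 7, 8}

1: ¬p is F, q ∧ ◇◇¬p is T. ✓
2: ¬p is F, q ∧ ◇◇¬p is T. ✓
3: ¬p is T, q ∧ ◇◇¬p is T. ✓
4: ¬p is F, q ∧ ◇◇¬p is F. ✓
7: ¬p is F, q ∧ ◇◇¬p is T. ✓
8: ¬p is T, q ∧ ◇◇¬p is T. ✓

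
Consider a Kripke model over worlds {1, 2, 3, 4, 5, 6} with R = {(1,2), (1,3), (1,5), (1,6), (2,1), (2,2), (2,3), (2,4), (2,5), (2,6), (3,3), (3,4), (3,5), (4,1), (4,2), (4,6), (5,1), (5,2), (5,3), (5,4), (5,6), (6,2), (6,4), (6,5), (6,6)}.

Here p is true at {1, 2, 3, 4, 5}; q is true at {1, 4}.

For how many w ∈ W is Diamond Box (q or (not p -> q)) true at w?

4

1: successors {2, 3, 5, 6}; Box (q or (not p -> q)) there: 2:F, 3:T, 5:F, 6:F. ✓
2: successors {1, 2, 3, 4, 5, 6}; Box (q or (not p -> q)) there: 1:F, 2:F, 3:T, 4:F, 5:F, 6:F. ✓
3: successors {3, 4, 5}; Box (q or (not p -> q)) there: 3:T, 4:F, 5:F. ✓
4: successors {1, 2, 6}; Box (q or (not p -> q)) there: 1:F, 2:F, 6:F. ✗
5: successors {1, 2, 3, 4, 6}; Box (q or (not p -> q)) there: 1:F, 2:F, 3:T, 4:F, 6:F. ✓
6: successors {2, 4, 5, 6}; Box (q or (not p -> q)) there: 2:F, 4:F, 5:F, 6:F. ✗
Satisfying worlds: {1, 2, 3, 5}.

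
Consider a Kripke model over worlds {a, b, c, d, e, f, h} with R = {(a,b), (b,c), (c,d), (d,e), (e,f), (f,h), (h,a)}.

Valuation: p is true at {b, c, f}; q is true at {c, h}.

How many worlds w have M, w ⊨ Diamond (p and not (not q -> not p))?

2

a: successors {b}; p and not (not q -> not p) there: b:T. ✓
b: successors {c}; p and not (not q -> not p) there: c:F. ✗
c: successors {d}; p and not (not q -> not p) there: d:F. ✗
d: successors {e}; p and not (not q -> not p) there: e:F. ✗
e: successors {f}; p and not (not q -> not p) there: f:T. ✓
f: successors {h}; p and not (not q -> not p) there: h:F. ✗
h: successors {a}; p and not (not q -> not p) there: a:F. ✗
Satisfying worlds: {a, e}.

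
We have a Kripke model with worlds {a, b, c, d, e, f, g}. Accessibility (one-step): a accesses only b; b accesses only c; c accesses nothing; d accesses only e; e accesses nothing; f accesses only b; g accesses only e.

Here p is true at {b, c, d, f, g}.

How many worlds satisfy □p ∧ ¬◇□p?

a: □p is T, ¬◇□p is F. ✗
b: □p is T, ¬◇□p is F. ✗
c: □p is T, ¬◇□p is T. ✓
d: □p is F, ¬◇□p is F. ✗
e: □p is T, ¬◇□p is T. ✓
f: □p is T, ¬◇□p is F. ✗
g: □p is F, ¬◇□p is F. ✗
Satisfying worlds: {c, e}.

2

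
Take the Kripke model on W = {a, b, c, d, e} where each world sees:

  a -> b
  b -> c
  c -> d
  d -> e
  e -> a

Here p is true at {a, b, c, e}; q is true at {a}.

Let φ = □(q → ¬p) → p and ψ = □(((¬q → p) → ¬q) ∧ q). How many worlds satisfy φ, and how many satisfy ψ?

For □(q → ¬p) → p:
a: □(q → ¬p) is T, p is T. ✓
b: □(q → ¬p) is T, p is T. ✓
c: □(q → ¬p) is T, p is T. ✓
d: □(q → ¬p) is T, p is F. ✗
e: □(q → ¬p) is F, p is T. ✓
— 4 worlds.
For □(((¬q → p) → ¬q) ∧ q):
a: successors {b}; ((¬q → p) → ¬q) ∧ q there: b:F. ✗
b: successors {c}; ((¬q → p) → ¬q) ∧ q there: c:F. ✗
c: successors {d}; ((¬q → p) → ¬q) ∧ q there: d:F. ✗
d: successors {e}; ((¬q → p) → ¬q) ∧ q there: e:F. ✗
e: successors {a}; ((¬q → p) → ¬q) ∧ q there: a:F. ✗
— 0 worlds.

4 and 0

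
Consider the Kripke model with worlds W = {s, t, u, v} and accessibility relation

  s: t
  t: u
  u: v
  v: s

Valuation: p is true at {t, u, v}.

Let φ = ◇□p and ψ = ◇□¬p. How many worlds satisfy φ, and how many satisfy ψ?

For ◇□p:
s: successors {t}; □p there: t:T. ✓
t: successors {u}; □p there: u:T. ✓
u: successors {v}; □p there: v:F. ✗
v: successors {s}; □p there: s:T. ✓
— 3 worlds.
For ◇□¬p:
s: successors {t}; □¬p there: t:F. ✗
t: successors {u}; □¬p there: u:F. ✗
u: successors {v}; □¬p there: v:T. ✓
v: successors {s}; □¬p there: s:F. ✗
— 1 world.

3 and 1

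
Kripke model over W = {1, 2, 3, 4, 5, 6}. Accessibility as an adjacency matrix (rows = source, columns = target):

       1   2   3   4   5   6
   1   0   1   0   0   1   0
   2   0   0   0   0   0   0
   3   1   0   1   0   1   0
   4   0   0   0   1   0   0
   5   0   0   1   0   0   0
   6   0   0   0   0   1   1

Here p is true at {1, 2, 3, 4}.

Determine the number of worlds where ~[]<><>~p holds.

3

1: []<><>~p is F. ✓
2: []<><>~p is T. ✗
3: []<><>~p is F. ✓
4: []<><>~p is F. ✓
5: []<><>~p is T. ✗
6: []<><>~p is T. ✗
Satisfying worlds: {1, 3, 4}.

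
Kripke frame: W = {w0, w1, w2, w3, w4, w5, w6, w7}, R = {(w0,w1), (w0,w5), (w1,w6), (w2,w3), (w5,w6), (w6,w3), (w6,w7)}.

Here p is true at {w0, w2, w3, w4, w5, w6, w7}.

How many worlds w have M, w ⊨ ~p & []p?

w0: ~p is F, []p is F. ✗
w1: ~p is T, []p is T. ✓
w2: ~p is F, []p is T. ✗
w3: ~p is F, []p is T. ✗
w4: ~p is F, []p is T. ✗
w5: ~p is F, []p is T. ✗
w6: ~p is F, []p is T. ✗
w7: ~p is F, []p is T. ✗
Satisfying worlds: {w1}.

1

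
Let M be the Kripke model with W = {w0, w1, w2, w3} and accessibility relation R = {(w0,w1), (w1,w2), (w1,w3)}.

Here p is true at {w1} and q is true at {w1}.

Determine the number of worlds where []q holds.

3

w0: successors {w1}; q there: w1:T. ✓
w1: successors {w2, w3}; q there: w2:F, w3:F. ✗
w2: no successors, so []q holds vacuously. ✓
w3: no successors, so []q holds vacuously. ✓
Satisfying worlds: {w0, w2, w3}.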